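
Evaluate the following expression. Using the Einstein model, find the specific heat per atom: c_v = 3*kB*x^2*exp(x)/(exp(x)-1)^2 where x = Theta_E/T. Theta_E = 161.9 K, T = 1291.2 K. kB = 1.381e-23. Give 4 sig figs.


Step 1: x = Theta_E/T = 161.9/1291.2 = 0.1254
Step 2: x^2 = 0.01572
Step 3: exp(x) = 1.134
Step 4: c_v = 3*1.381e-23*0.01572*1.134/(1.134-1)^2 = 4.138e-23

4.138e-23


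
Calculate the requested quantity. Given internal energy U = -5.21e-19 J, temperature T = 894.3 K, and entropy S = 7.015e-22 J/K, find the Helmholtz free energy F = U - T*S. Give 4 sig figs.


Step 1: T*S = 894.3 * 7.015e-22 = 6.274e-19 J
Step 2: F = U - T*S = -5.21e-19 - 6.274e-19
Step 3: F = -1.148e-18 J

-1.148e-18


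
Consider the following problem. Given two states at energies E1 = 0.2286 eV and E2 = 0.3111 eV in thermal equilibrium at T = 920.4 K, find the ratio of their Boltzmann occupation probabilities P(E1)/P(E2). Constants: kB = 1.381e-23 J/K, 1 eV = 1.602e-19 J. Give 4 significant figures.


Step 1: Compute energy difference dE = E1 - E2 = 0.2286 - 0.3111 = -0.0825 eV
Step 2: Convert to Joules: dE_J = -0.0825 * 1.602e-19 = -1.322e-20 J
Step 3: Compute exponent = -dE_J / (kB * T) = -(-1.322e-20) / (1.381e-23 * 920.4) = 1.04
Step 4: P(E1)/P(E2) = exp(1.04) = 2.829

2.829


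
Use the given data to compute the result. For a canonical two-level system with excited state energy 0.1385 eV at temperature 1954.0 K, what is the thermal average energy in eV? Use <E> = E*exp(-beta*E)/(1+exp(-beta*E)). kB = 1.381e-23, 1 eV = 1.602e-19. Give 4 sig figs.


Step 1: beta*E = 0.1385*1.602e-19/(1.381e-23*1954.0) = 0.8222
Step 2: exp(-beta*E) = 0.4394
Step 3: <E> = 0.1385*0.4394/(1+0.4394) = 0.04228 eV

0.04228


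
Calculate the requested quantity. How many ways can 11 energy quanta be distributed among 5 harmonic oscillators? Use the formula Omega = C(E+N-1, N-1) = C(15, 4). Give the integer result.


Step 1: Use binomial coefficient C(15, 4)
Step 2: Numerator = 15! / 11!
Step 3: Denominator = 4!
Step 4: Omega = 1365

1365


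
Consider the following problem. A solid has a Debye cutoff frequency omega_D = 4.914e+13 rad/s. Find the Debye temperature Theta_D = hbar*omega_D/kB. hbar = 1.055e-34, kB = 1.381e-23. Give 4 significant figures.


Step 1: hbar*omega_D = 1.055e-34 * 4.914e+13 = 5.184e-21 J
Step 2: Theta_D = 5.184e-21 / 1.381e-23
Step 3: Theta_D = 375.4 K

375.4


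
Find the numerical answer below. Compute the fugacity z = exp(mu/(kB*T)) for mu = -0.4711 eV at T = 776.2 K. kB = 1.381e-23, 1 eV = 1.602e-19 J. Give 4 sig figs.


Step 1: Convert mu to Joules: -0.4711*1.602e-19 = -7.547e-20 J
Step 2: kB*T = 1.381e-23*776.2 = 1.072e-20 J
Step 3: mu/(kB*T) = -7.041
Step 4: z = exp(-7.041) = 0.0008756

0.0008756


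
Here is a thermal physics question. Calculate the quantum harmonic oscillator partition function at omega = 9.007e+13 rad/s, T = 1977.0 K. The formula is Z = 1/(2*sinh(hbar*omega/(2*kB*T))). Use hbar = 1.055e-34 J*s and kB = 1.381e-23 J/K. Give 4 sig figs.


Step 1: Compute x = hbar*omega/(kB*T) = 1.055e-34*9.007e+13/(1.381e-23*1977.0) = 0.348
Step 2: x/2 = 0.174
Step 3: sinh(x/2) = 0.1749
Step 4: Z = 1/(2*0.1749) = 2.859

2.859


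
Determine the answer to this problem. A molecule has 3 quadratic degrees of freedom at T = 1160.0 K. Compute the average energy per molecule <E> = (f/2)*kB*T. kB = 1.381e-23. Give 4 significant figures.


Step 1: f/2 = 3/2 = 1.5
Step 2: kB*T = 1.381e-23 * 1160.0 = 1.602e-20
Step 3: <E> = 1.5 * 1.602e-20 = 2.403e-20 J

2.403e-20


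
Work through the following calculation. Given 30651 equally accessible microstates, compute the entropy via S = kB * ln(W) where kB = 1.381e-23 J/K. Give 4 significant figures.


Step 1: ln(W) = ln(30651) = 10.33
Step 2: S = kB * ln(W) = 1.381e-23 * 10.33
Step 3: S = 1.427e-22 J/K

1.427e-22


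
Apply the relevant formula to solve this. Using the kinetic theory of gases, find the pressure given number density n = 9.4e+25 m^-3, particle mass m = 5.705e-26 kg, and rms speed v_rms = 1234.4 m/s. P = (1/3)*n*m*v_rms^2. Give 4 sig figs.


Step 1: v_rms^2 = 1234.4^2 = 1.524e+06
Step 2: n*m = 9.4e+25*5.705e-26 = 5.363
Step 3: P = (1/3)*5.363*1.524e+06 = 2.724e+06 Pa

2.724e+06


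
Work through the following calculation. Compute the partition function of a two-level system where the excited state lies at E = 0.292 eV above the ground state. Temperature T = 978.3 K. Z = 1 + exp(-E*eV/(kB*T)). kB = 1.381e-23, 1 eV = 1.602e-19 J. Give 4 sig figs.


Step 1: Compute beta*E = E*eV/(kB*T) = 0.292*1.602e-19/(1.381e-23*978.3) = 3.462
Step 2: exp(-beta*E) = exp(-3.462) = 0.03135
Step 3: Z = 1 + 0.03135 = 1.031

1.031


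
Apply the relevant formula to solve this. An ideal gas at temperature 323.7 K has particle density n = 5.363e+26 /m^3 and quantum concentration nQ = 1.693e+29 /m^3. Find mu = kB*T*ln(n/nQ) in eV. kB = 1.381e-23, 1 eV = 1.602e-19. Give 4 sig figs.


Step 1: n/nQ = 5.363e+26/1.693e+29 = 0.003168
Step 2: ln(n/nQ) = -5.755
Step 3: mu = kB*T*ln(n/nQ) = 4.47e-21*-5.755 = -2.573e-20 J
Step 4: Convert to eV: -2.573e-20/1.602e-19 = -0.1606 eV

-0.1606


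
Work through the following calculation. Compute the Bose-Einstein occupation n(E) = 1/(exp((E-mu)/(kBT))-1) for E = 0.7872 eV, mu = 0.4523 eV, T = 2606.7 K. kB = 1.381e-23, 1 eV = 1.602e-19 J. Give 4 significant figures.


Step 1: (E - mu) = 0.3349 eV
Step 2: x = (E-mu)*eV/(kB*T) = 0.3349*1.602e-19/(1.381e-23*2606.7) = 1.49
Step 3: exp(x) = 4.439
Step 4: n = 1/(exp(x)-1) = 0.2908

0.2908


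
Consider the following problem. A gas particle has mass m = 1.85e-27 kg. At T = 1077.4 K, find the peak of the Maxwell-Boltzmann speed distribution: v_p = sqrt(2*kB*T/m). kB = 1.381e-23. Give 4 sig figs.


Step 1: Numerator = 2*kB*T = 2*1.381e-23*1077.4 = 2.976e-20
Step 2: Ratio = 2.976e-20 / 1.85e-27 = 1.609e+07
Step 3: v_p = sqrt(1.609e+07) = 4011 m/s

4011


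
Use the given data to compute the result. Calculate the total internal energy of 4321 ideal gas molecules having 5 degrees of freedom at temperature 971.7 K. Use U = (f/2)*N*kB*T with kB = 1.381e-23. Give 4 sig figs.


Step 1: f/2 = 5/2 = 2.5
Step 2: N*kB*T = 4321*1.381e-23*971.7 = 5.798e-17
Step 3: U = 2.5 * 5.798e-17 = 1.45e-16 J

1.45e-16


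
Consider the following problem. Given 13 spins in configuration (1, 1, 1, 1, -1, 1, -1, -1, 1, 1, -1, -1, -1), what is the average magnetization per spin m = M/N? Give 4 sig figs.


Step 1: Count up spins (+1): 7, down spins (-1): 6
Step 2: Total magnetization M = 7 - 6 = 1
Step 3: m = M/N = 1/13 = 0.07692

0.07692


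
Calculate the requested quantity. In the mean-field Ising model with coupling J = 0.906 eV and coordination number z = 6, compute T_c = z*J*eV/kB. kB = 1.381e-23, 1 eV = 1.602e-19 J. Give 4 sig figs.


Step 1: z*J = 6*0.906 = 5.436 eV
Step 2: Convert to Joules: 5.436*1.602e-19 = 8.708e-19 J
Step 3: T_c = 8.708e-19 / 1.381e-23 = 6.306e+04 K

6.306e+04


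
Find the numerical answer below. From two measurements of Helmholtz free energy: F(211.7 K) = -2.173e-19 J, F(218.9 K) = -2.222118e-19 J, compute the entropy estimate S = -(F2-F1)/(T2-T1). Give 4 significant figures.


Step 1: dF = F2 - F1 = -2.222118e-19 - (-2.173e-19) = -4.9118e-21 J
Step 2: dT = T2 - T1 = 218.9 - 211.7 = 7.2 K
Step 3: S = -dF/dT = -(-4.9118e-21)/7.2 = 6.822e-22 J/K

6.822e-22


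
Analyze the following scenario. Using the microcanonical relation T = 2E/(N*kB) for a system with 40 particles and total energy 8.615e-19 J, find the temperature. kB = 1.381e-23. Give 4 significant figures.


Step 1: Numerator = 2*E = 2*8.615e-19 = 1.723e-18 J
Step 2: Denominator = N*kB = 40*1.381e-23 = 5.524e-22
Step 3: T = 1.723e-18 / 5.524e-22 = 3119 K

3119


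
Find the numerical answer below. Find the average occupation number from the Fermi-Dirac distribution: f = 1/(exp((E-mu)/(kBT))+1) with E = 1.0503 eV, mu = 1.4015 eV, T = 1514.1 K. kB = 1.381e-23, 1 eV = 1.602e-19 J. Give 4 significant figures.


Step 1: (E - mu) = 1.0503 - 1.4015 = -0.3512 eV
Step 2: Convert: (E-mu)*eV = -5.626e-20 J
Step 3: x = (E-mu)*eV/(kB*T) = -2.691
Step 4: f = 1/(exp(-2.691)+1) = 0.9365

0.9365


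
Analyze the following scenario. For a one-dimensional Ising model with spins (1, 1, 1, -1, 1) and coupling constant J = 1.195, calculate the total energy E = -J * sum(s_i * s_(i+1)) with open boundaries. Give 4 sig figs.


Step 1: Nearest-neighbor products: 1, 1, -1, -1
Step 2: Sum of products = 0
Step 3: E = -1.195 * 0 = 0

0


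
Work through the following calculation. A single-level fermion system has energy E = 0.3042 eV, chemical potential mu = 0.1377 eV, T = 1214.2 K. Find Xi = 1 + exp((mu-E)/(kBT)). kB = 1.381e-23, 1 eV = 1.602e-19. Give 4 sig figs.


Step 1: (mu - E) = 0.1377 - 0.3042 = -0.1665 eV
Step 2: x = (mu-E)*eV/(kB*T) = -0.1665*1.602e-19/(1.381e-23*1214.2) = -1.591
Step 3: exp(x) = 0.2038
Step 4: Xi = 1 + 0.2038 = 1.204

1.204


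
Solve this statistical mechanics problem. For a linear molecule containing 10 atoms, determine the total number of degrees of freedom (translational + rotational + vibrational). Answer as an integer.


Step 1: Translational DOF = 3
Step 2: Rotational DOF (linear) = 2
Step 3: Vibrational DOF = 3*10 - 5 = 25
Step 4: Total = 3 + 2 + 25 = 30

30


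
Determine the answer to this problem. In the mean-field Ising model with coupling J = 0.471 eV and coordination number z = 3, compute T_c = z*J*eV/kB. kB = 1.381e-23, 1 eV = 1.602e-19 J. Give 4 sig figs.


Step 1: z*J = 3*0.471 = 1.413 eV
Step 2: Convert to Joules: 1.413*1.602e-19 = 2.264e-19 J
Step 3: T_c = 2.264e-19 / 1.381e-23 = 1.639e+04 K

1.639e+04


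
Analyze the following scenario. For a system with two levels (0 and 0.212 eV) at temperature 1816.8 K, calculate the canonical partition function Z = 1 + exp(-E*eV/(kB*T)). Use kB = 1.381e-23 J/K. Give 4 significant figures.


Step 1: Compute beta*E = E*eV/(kB*T) = 0.212*1.602e-19/(1.381e-23*1816.8) = 1.354
Step 2: exp(-beta*E) = exp(-1.354) = 0.2583
Step 3: Z = 1 + 0.2583 = 1.258

1.258


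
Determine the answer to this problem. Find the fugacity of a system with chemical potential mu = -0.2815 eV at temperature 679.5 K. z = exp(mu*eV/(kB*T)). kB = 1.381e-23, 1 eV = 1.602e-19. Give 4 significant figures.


Step 1: Convert mu to Joules: -0.2815*1.602e-19 = -4.51e-20 J
Step 2: kB*T = 1.381e-23*679.5 = 9.384e-21 J
Step 3: mu/(kB*T) = -4.806
Step 4: z = exp(-4.806) = 0.008183

0.008183


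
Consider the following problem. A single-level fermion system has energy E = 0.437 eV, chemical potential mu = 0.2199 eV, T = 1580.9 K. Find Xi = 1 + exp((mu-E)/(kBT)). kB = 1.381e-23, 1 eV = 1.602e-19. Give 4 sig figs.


Step 1: (mu - E) = 0.2199 - 0.437 = -0.2171 eV
Step 2: x = (mu-E)*eV/(kB*T) = -0.2171*1.602e-19/(1.381e-23*1580.9) = -1.593
Step 3: exp(x) = 0.2033
Step 4: Xi = 1 + 0.2033 = 1.203

1.203


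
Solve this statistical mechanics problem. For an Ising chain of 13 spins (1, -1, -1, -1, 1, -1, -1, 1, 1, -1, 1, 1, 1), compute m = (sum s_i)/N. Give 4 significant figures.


Step 1: Count up spins (+1): 7, down spins (-1): 6
Step 2: Total magnetization M = 7 - 6 = 1
Step 3: m = M/N = 1/13 = 0.07692

0.07692


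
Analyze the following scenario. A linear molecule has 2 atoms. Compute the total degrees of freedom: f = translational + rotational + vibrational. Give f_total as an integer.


Step 1: Translational DOF = 3
Step 2: Rotational DOF (linear) = 2
Step 3: Vibrational DOF = 3*2 - 5 = 1
Step 4: Total = 3 + 2 + 1 = 6

6


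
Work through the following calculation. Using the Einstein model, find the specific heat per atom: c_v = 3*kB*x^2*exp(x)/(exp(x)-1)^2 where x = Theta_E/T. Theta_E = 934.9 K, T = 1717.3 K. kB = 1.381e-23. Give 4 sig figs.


Step 1: x = Theta_E/T = 934.9/1717.3 = 0.5444
Step 2: x^2 = 0.2964
Step 3: exp(x) = 1.724
Step 4: c_v = 3*1.381e-23*0.2964*1.724/(1.724-1)^2 = 4.042e-23

4.042e-23


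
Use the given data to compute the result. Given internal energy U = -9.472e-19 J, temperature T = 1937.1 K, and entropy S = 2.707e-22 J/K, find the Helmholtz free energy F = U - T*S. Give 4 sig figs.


Step 1: T*S = 1937.1 * 2.707e-22 = 5.244e-19 J
Step 2: F = U - T*S = -9.472e-19 - 5.244e-19
Step 3: F = -1.472e-18 J

-1.472e-18


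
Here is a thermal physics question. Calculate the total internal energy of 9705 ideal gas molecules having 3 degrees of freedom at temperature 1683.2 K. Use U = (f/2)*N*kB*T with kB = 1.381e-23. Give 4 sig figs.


Step 1: f/2 = 3/2 = 1.5
Step 2: N*kB*T = 9705*1.381e-23*1683.2 = 2.256e-16
Step 3: U = 1.5 * 2.256e-16 = 3.384e-16 J

3.384e-16


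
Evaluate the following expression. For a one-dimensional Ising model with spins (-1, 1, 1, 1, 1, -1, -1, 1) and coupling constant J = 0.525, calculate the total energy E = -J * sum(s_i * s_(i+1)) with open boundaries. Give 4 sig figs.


Step 1: Nearest-neighbor products: -1, 1, 1, 1, -1, 1, -1
Step 2: Sum of products = 1
Step 3: E = -0.525 * 1 = -0.525

-0.525


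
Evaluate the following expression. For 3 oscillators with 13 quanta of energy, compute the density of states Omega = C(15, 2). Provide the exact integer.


Step 1: Use binomial coefficient C(15, 2)
Step 2: Numerator = 15! / 13!
Step 3: Denominator = 2!
Step 4: Omega = 105

105


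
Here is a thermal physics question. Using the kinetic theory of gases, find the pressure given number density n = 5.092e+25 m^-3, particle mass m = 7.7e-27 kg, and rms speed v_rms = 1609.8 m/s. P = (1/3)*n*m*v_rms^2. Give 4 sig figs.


Step 1: v_rms^2 = 1609.8^2 = 2.591e+06
Step 2: n*m = 5.092e+25*7.7e-27 = 0.3921
Step 3: P = (1/3)*0.3921*2.591e+06 = 3.387e+05 Pa

3.387e+05


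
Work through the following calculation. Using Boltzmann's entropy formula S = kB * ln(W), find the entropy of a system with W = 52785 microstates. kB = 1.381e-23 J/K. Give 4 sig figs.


Step 1: ln(W) = ln(52785) = 10.87
Step 2: S = kB * ln(W) = 1.381e-23 * 10.87
Step 3: S = 1.502e-22 J/K

1.502e-22


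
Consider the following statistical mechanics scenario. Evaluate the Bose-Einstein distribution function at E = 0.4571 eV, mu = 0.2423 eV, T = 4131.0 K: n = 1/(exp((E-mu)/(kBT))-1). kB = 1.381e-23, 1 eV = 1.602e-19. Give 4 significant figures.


Step 1: (E - mu) = 0.2148 eV
Step 2: x = (E-mu)*eV/(kB*T) = 0.2148*1.602e-19/(1.381e-23*4131.0) = 0.6032
Step 3: exp(x) = 1.828
Step 4: n = 1/(exp(x)-1) = 1.208

1.208


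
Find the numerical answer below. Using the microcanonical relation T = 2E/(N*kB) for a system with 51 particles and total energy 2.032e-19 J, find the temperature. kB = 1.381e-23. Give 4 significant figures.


Step 1: Numerator = 2*E = 2*2.032e-19 = 4.064e-19 J
Step 2: Denominator = N*kB = 51*1.381e-23 = 7.043e-22
Step 3: T = 4.064e-19 / 7.043e-22 = 577 K

577


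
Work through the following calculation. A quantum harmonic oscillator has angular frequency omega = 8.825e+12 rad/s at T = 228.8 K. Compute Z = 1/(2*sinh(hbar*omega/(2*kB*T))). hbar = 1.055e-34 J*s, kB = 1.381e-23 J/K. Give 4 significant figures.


Step 1: Compute x = hbar*omega/(kB*T) = 1.055e-34*8.825e+12/(1.381e-23*228.8) = 0.2947
Step 2: x/2 = 0.1473
Step 3: sinh(x/2) = 0.1479
Step 4: Z = 1/(2*0.1479) = 3.382

3.382


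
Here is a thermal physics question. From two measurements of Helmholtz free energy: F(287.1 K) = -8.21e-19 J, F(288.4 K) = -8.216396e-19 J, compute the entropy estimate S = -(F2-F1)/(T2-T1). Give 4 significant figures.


Step 1: dF = F2 - F1 = -8.216396e-19 - (-8.21e-19) = -6.396e-22 J
Step 2: dT = T2 - T1 = 288.4 - 287.1 = 1.3 K
Step 3: S = -dF/dT = -(-6.396e-22)/1.3 = 4.92e-22 J/K

4.92e-22


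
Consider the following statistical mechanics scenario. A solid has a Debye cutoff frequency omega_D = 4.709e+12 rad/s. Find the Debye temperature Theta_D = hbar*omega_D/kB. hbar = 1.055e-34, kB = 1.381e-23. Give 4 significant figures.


Step 1: hbar*omega_D = 1.055e-34 * 4.709e+12 = 4.968e-22 J
Step 2: Theta_D = 4.968e-22 / 1.381e-23
Step 3: Theta_D = 35.97 K

35.97


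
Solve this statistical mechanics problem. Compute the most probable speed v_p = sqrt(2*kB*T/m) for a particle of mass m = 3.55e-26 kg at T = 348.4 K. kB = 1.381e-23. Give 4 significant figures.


Step 1: Numerator = 2*kB*T = 2*1.381e-23*348.4 = 9.623e-21
Step 2: Ratio = 9.623e-21 / 3.55e-26 = 2.711e+05
Step 3: v_p = sqrt(2.711e+05) = 520.6 m/s

520.6


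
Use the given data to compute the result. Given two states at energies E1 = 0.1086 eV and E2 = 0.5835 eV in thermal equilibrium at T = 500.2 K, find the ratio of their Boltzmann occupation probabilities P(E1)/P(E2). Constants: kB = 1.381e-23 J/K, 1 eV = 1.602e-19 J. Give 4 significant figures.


Step 1: Compute energy difference dE = E1 - E2 = 0.1086 - 0.5835 = -0.4749 eV
Step 2: Convert to Joules: dE_J = -0.4749 * 1.602e-19 = -7.608e-20 J
Step 3: Compute exponent = -dE_J / (kB * T) = -(-7.608e-20) / (1.381e-23 * 500.2) = 11.01
Step 4: P(E1)/P(E2) = exp(11.01) = 6.069e+04

6.069e+04


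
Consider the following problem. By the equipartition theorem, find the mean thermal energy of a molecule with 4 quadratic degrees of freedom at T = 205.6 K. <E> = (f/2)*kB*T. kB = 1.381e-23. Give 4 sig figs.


Step 1: f/2 = 4/2 = 2
Step 2: kB*T = 1.381e-23 * 205.6 = 2.839e-21
Step 3: <E> = 2 * 2.839e-21 = 5.679e-21 J

5.679e-21


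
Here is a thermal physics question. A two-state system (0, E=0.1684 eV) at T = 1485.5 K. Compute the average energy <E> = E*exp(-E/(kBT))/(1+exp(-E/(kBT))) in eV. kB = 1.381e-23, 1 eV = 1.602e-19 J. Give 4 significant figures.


Step 1: beta*E = 0.1684*1.602e-19/(1.381e-23*1485.5) = 1.315
Step 2: exp(-beta*E) = 0.2685
Step 3: <E> = 0.1684*0.2685/(1+0.2685) = 0.03564 eV

0.03564


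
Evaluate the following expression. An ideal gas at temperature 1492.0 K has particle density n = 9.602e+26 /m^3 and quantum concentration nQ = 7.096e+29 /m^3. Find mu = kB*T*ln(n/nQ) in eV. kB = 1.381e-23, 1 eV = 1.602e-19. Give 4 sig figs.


Step 1: n/nQ = 9.602e+26/7.096e+29 = 0.001353
Step 2: ln(n/nQ) = -6.605
Step 3: mu = kB*T*ln(n/nQ) = 2.06e-20*-6.605 = -1.361e-19 J
Step 4: Convert to eV: -1.361e-19/1.602e-19 = -0.8496 eV

-0.8496


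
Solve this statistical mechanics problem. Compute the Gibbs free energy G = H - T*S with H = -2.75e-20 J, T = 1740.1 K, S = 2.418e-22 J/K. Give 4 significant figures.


Step 1: T*S = 1740.1 * 2.418e-22 = 4.208e-19 J
Step 2: G = H - T*S = -2.75e-20 - 4.208e-19
Step 3: G = -4.483e-19 J

-4.483e-19


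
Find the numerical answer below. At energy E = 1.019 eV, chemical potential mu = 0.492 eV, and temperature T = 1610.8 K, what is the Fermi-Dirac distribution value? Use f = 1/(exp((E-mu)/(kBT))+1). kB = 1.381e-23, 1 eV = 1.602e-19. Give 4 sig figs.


Step 1: (E - mu) = 1.019 - 0.492 = 0.527 eV
Step 2: Convert: (E-mu)*eV = 8.443e-20 J
Step 3: x = (E-mu)*eV/(kB*T) = 3.795
Step 4: f = 1/(exp(3.795)+1) = 0.02198

0.02198


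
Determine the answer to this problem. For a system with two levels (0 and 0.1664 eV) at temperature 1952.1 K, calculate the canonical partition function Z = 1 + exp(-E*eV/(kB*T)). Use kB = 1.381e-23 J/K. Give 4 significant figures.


Step 1: Compute beta*E = E*eV/(kB*T) = 0.1664*1.602e-19/(1.381e-23*1952.1) = 0.9888
Step 2: exp(-beta*E) = exp(-0.9888) = 0.372
Step 3: Z = 1 + 0.372 = 1.372

1.372


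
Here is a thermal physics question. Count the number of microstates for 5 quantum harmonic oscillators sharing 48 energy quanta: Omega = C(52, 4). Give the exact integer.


Step 1: Use binomial coefficient C(52, 4)
Step 2: Numerator = 52! / 48!
Step 3: Denominator = 4!
Step 4: Omega = 270725

270725


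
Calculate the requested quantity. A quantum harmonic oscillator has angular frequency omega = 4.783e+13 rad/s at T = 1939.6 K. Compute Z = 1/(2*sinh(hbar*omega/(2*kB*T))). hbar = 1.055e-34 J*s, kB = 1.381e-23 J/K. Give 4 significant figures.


Step 1: Compute x = hbar*omega/(kB*T) = 1.055e-34*4.783e+13/(1.381e-23*1939.6) = 0.1884
Step 2: x/2 = 0.09419
Step 3: sinh(x/2) = 0.09433
Step 4: Z = 1/(2*0.09433) = 5.3

5.3


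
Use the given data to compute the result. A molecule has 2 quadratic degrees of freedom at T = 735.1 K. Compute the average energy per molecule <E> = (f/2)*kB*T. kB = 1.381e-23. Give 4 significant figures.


Step 1: f/2 = 2/2 = 1
Step 2: kB*T = 1.381e-23 * 735.1 = 1.015e-20
Step 3: <E> = 1 * 1.015e-20 = 1.015e-20 J

1.015e-20


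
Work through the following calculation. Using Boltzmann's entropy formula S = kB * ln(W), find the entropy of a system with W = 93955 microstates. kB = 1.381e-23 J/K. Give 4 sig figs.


Step 1: ln(W) = ln(93955) = 11.45
Step 2: S = kB * ln(W) = 1.381e-23 * 11.45
Step 3: S = 1.581e-22 J/K

1.581e-22


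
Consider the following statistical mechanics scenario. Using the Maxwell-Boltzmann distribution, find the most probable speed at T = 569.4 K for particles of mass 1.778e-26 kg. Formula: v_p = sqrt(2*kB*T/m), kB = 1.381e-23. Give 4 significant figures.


Step 1: Numerator = 2*kB*T = 2*1.381e-23*569.4 = 1.573e-20
Step 2: Ratio = 1.573e-20 / 1.778e-26 = 8.845e+05
Step 3: v_p = sqrt(8.845e+05) = 940.5 m/s

940.5


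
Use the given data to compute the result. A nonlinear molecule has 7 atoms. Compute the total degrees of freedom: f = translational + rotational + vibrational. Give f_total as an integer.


Step 1: Translational DOF = 3
Step 2: Rotational DOF (nonlinear) = 3
Step 3: Vibrational DOF = 3*7 - 6 = 15
Step 4: Total = 3 + 3 + 15 = 21

21


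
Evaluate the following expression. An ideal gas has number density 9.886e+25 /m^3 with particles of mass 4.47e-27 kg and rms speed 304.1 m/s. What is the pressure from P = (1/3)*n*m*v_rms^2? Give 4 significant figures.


Step 1: v_rms^2 = 304.1^2 = 9.248e+04
Step 2: n*m = 9.886e+25*4.47e-27 = 0.4419
Step 3: P = (1/3)*0.4419*9.248e+04 = 1.362e+04 Pa

1.362e+04


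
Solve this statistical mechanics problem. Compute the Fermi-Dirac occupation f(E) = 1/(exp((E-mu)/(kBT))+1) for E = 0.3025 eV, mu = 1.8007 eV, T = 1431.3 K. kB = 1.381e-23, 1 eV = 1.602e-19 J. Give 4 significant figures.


Step 1: (E - mu) = 0.3025 - 1.8007 = -1.498 eV
Step 2: Convert: (E-mu)*eV = -2.4e-19 J
Step 3: x = (E-mu)*eV/(kB*T) = -12.14
Step 4: f = 1/(exp(-12.14)+1) = 1

1


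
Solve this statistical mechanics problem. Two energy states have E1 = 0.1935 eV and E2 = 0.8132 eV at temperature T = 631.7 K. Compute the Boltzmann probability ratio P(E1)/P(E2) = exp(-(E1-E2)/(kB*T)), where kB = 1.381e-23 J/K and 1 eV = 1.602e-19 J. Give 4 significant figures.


Step 1: Compute energy difference dE = E1 - E2 = 0.1935 - 0.8132 = -0.6197 eV
Step 2: Convert to Joules: dE_J = -0.6197 * 1.602e-19 = -9.928e-20 J
Step 3: Compute exponent = -dE_J / (kB * T) = -(-9.928e-20) / (1.381e-23 * 631.7) = 11.38
Step 4: P(E1)/P(E2) = exp(11.38) = 8.755e+04

8.755e+04


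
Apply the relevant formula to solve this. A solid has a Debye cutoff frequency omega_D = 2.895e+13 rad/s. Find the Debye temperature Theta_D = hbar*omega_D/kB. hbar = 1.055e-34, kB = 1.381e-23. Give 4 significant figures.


Step 1: hbar*omega_D = 1.055e-34 * 2.895e+13 = 3.054e-21 J
Step 2: Theta_D = 3.054e-21 / 1.381e-23
Step 3: Theta_D = 221.2 K

221.2


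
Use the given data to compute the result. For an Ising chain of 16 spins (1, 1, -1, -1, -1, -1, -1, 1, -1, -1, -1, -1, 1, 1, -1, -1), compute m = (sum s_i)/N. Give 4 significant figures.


Step 1: Count up spins (+1): 5, down spins (-1): 11
Step 2: Total magnetization M = 5 - 11 = -6
Step 3: m = M/N = -6/16 = -0.375

-0.375


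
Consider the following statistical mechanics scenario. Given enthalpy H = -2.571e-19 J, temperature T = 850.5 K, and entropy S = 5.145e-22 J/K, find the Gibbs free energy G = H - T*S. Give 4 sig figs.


Step 1: T*S = 850.5 * 5.145e-22 = 4.376e-19 J
Step 2: G = H - T*S = -2.571e-19 - 4.376e-19
Step 3: G = -6.947e-19 J

-6.947e-19


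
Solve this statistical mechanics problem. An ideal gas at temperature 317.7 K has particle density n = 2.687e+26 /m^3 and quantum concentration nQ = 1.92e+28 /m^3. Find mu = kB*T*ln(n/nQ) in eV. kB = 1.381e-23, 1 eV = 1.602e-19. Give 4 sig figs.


Step 1: n/nQ = 2.687e+26/1.92e+28 = 0.01399
Step 2: ln(n/nQ) = -4.269
Step 3: mu = kB*T*ln(n/nQ) = 4.387e-21*-4.269 = -1.873e-20 J
Step 4: Convert to eV: -1.873e-20/1.602e-19 = -0.1169 eV

-0.1169


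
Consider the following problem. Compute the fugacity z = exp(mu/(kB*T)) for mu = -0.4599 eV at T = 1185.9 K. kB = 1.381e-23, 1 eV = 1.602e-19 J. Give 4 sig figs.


Step 1: Convert mu to Joules: -0.4599*1.602e-19 = -7.368e-20 J
Step 2: kB*T = 1.381e-23*1185.9 = 1.638e-20 J
Step 3: mu/(kB*T) = -4.499
Step 4: z = exp(-4.499) = 0.01112

0.01112


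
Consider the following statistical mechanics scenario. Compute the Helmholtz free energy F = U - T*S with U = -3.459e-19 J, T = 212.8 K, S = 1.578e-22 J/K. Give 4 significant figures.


Step 1: T*S = 212.8 * 1.578e-22 = 3.358e-20 J
Step 2: F = U - T*S = -3.459e-19 - 3.358e-20
Step 3: F = -3.795e-19 J

-3.795e-19


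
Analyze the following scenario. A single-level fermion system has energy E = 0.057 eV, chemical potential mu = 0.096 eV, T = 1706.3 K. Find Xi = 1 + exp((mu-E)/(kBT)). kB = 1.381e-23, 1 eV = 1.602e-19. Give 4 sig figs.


Step 1: (mu - E) = 0.096 - 0.057 = 0.039 eV
Step 2: x = (mu-E)*eV/(kB*T) = 0.039*1.602e-19/(1.381e-23*1706.3) = 0.2651
Step 3: exp(x) = 1.304
Step 4: Xi = 1 + 1.304 = 2.304

2.304


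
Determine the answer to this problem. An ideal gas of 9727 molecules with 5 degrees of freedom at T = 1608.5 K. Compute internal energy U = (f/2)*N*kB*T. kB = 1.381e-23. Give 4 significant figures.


Step 1: f/2 = 5/2 = 2.5
Step 2: N*kB*T = 9727*1.381e-23*1608.5 = 2.161e-16
Step 3: U = 2.5 * 2.161e-16 = 5.402e-16 J

5.402e-16


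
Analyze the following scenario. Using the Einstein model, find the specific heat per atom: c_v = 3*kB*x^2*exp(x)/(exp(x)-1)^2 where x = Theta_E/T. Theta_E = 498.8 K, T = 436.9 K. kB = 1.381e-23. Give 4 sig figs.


Step 1: x = Theta_E/T = 498.8/436.9 = 1.142
Step 2: x^2 = 1.303
Step 3: exp(x) = 3.132
Step 4: c_v = 3*1.381e-23*1.303*3.132/(3.132-1)^2 = 3.721e-23

3.721e-23


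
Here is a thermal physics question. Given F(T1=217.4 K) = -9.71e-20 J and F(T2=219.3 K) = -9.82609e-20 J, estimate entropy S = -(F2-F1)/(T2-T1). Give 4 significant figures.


Step 1: dF = F2 - F1 = -9.82609e-20 - (-9.71e-20) = -1.1609e-21 J
Step 2: dT = T2 - T1 = 219.3 - 217.4 = 1.9 K
Step 3: S = -dF/dT = -(-1.1609e-21)/1.9 = 6.11e-22 J/K

6.11e-22


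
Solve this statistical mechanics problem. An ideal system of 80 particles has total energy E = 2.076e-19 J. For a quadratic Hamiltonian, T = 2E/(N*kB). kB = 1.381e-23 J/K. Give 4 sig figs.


Step 1: Numerator = 2*E = 2*2.076e-19 = 4.152e-19 J
Step 2: Denominator = N*kB = 80*1.381e-23 = 1.105e-21
Step 3: T = 4.152e-19 / 1.105e-21 = 375.8 K

375.8


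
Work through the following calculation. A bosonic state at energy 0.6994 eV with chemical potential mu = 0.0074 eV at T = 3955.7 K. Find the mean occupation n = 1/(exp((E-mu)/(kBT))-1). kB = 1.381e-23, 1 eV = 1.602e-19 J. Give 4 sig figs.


Step 1: (E - mu) = 0.692 eV
Step 2: x = (E-mu)*eV/(kB*T) = 0.692*1.602e-19/(1.381e-23*3955.7) = 2.029
Step 3: exp(x) = 7.609
Step 4: n = 1/(exp(x)-1) = 0.1513

0.1513


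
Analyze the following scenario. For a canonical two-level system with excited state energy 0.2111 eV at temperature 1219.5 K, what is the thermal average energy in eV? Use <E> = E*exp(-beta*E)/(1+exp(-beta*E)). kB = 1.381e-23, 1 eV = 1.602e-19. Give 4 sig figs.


Step 1: beta*E = 0.2111*1.602e-19/(1.381e-23*1219.5) = 2.008
Step 2: exp(-beta*E) = 0.1342
Step 3: <E> = 0.2111*0.1342/(1+0.1342) = 0.02499 eV

0.02499


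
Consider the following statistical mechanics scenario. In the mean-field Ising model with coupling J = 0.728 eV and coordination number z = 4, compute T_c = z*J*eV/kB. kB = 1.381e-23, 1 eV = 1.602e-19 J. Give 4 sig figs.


Step 1: z*J = 4*0.728 = 2.912 eV
Step 2: Convert to Joules: 2.912*1.602e-19 = 4.665e-19 J
Step 3: T_c = 4.665e-19 / 1.381e-23 = 3.378e+04 K

3.378e+04


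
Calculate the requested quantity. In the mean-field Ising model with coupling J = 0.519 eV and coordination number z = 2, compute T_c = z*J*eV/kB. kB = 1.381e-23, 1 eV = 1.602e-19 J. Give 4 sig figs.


Step 1: z*J = 2*0.519 = 1.038 eV
Step 2: Convert to Joules: 1.038*1.602e-19 = 1.663e-19 J
Step 3: T_c = 1.663e-19 / 1.381e-23 = 1.204e+04 K

1.204e+04


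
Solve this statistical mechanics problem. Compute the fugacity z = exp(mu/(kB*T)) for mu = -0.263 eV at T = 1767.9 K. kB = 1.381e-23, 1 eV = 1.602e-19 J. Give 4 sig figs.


Step 1: Convert mu to Joules: -0.263*1.602e-19 = -4.213e-20 J
Step 2: kB*T = 1.381e-23*1767.9 = 2.441e-20 J
Step 3: mu/(kB*T) = -1.726
Step 4: z = exp(-1.726) = 0.178

0.178


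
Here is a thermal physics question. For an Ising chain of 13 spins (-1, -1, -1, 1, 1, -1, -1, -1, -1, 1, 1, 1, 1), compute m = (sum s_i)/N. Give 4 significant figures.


Step 1: Count up spins (+1): 6, down spins (-1): 7
Step 2: Total magnetization M = 6 - 7 = -1
Step 3: m = M/N = -1/13 = -0.07692

-0.07692


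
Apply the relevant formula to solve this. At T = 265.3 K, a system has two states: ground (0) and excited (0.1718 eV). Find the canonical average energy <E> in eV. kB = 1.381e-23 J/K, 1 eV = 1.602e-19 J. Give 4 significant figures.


Step 1: beta*E = 0.1718*1.602e-19/(1.381e-23*265.3) = 7.512
Step 2: exp(-beta*E) = 0.0005465
Step 3: <E> = 0.1718*0.0005465/(1+0.0005465) = 9.384e-05 eV

9.384e-05


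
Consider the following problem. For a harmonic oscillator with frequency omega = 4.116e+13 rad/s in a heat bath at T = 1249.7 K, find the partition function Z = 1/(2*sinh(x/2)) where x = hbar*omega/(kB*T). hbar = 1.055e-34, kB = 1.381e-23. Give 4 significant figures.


Step 1: Compute x = hbar*omega/(kB*T) = 1.055e-34*4.116e+13/(1.381e-23*1249.7) = 0.2516
Step 2: x/2 = 0.1258
Step 3: sinh(x/2) = 0.1261
Step 4: Z = 1/(2*0.1261) = 3.964

3.964


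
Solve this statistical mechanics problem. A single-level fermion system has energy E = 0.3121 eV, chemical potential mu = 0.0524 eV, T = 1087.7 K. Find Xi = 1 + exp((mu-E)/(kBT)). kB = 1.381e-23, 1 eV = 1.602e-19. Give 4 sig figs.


Step 1: (mu - E) = 0.0524 - 0.3121 = -0.2597 eV
Step 2: x = (mu-E)*eV/(kB*T) = -0.2597*1.602e-19/(1.381e-23*1087.7) = -2.77
Step 3: exp(x) = 0.06268
Step 4: Xi = 1 + 0.06268 = 1.063

1.063


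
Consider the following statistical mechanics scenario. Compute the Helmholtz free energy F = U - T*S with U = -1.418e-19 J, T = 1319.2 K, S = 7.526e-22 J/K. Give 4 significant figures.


Step 1: T*S = 1319.2 * 7.526e-22 = 9.928e-19 J
Step 2: F = U - T*S = -1.418e-19 - 9.928e-19
Step 3: F = -1.135e-18 J

-1.135e-18


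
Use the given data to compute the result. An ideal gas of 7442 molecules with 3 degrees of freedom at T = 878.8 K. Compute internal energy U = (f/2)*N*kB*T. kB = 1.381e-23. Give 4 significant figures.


Step 1: f/2 = 3/2 = 1.5
Step 2: N*kB*T = 7442*1.381e-23*878.8 = 9.032e-17
Step 3: U = 1.5 * 9.032e-17 = 1.355e-16 J

1.355e-16


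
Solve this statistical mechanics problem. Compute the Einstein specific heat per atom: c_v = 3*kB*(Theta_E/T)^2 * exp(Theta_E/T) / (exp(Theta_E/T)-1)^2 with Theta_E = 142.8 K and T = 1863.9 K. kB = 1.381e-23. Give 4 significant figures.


Step 1: x = Theta_E/T = 142.8/1863.9 = 0.07661
Step 2: x^2 = 0.00587
Step 3: exp(x) = 1.08
Step 4: c_v = 3*1.381e-23*0.00587*1.08/(1.08-1)^2 = 4.141e-23

4.141e-23


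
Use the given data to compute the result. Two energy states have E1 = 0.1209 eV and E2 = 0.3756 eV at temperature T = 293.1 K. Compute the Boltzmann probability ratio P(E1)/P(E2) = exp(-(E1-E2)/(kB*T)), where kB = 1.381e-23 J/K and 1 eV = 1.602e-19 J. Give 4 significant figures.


Step 1: Compute energy difference dE = E1 - E2 = 0.1209 - 0.3756 = -0.2547 eV
Step 2: Convert to Joules: dE_J = -0.2547 * 1.602e-19 = -4.08e-20 J
Step 3: Compute exponent = -dE_J / (kB * T) = -(-4.08e-20) / (1.381e-23 * 293.1) = 10.08
Step 4: P(E1)/P(E2) = exp(10.08) = 2.387e+04

2.387e+04


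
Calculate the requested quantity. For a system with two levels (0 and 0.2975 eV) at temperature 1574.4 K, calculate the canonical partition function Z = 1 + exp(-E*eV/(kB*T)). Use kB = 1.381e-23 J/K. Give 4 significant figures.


Step 1: Compute beta*E = E*eV/(kB*T) = 0.2975*1.602e-19/(1.381e-23*1574.4) = 2.192
Step 2: exp(-beta*E) = exp(-2.192) = 0.1117
Step 3: Z = 1 + 0.1117 = 1.112

1.112


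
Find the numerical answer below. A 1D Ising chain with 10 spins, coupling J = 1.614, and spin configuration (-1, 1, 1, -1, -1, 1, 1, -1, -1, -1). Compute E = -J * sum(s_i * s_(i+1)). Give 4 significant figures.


Step 1: Nearest-neighbor products: -1, 1, -1, 1, -1, 1, -1, 1, 1
Step 2: Sum of products = 1
Step 3: E = -1.614 * 1 = -1.614

-1.614


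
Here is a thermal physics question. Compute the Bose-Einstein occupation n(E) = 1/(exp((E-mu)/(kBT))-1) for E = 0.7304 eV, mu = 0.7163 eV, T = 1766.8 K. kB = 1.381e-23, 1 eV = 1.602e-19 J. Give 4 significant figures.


Step 1: (E - mu) = 0.0141 eV
Step 2: x = (E-mu)*eV/(kB*T) = 0.0141*1.602e-19/(1.381e-23*1766.8) = 0.09258
Step 3: exp(x) = 1.097
Step 4: n = 1/(exp(x)-1) = 10.31

10.31


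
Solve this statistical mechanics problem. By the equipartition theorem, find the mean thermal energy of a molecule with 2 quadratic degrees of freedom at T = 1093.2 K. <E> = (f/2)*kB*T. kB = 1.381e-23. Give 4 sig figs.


Step 1: f/2 = 2/2 = 1
Step 2: kB*T = 1.381e-23 * 1093.2 = 1.51e-20
Step 3: <E> = 1 * 1.51e-20 = 1.51e-20 J

1.51e-20


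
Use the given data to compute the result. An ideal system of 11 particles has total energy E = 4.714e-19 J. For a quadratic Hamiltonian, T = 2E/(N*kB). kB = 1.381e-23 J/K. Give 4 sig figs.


Step 1: Numerator = 2*E = 2*4.714e-19 = 9.428e-19 J
Step 2: Denominator = N*kB = 11*1.381e-23 = 1.519e-22
Step 3: T = 9.428e-19 / 1.519e-22 = 6206 K

6206


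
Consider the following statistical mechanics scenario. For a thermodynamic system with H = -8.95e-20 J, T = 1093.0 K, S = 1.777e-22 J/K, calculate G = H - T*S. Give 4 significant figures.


Step 1: T*S = 1093.0 * 1.777e-22 = 1.942e-19 J
Step 2: G = H - T*S = -8.95e-20 - 1.942e-19
Step 3: G = -2.837e-19 J

-2.837e-19


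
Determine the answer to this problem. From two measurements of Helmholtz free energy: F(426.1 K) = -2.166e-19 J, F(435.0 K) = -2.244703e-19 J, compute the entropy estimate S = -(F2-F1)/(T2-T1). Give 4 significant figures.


Step 1: dF = F2 - F1 = -2.244703e-19 - (-2.166e-19) = -7.8703e-21 J
Step 2: dT = T2 - T1 = 435.0 - 426.1 = 8.9 K
Step 3: S = -dF/dT = -(-7.8703e-21)/8.9 = 8.843e-22 J/K

8.843e-22


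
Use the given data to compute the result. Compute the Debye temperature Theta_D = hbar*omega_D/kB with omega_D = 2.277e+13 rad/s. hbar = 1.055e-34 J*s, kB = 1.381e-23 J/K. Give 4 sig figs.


Step 1: hbar*omega_D = 1.055e-34 * 2.277e+13 = 2.402e-21 J
Step 2: Theta_D = 2.402e-21 / 1.381e-23
Step 3: Theta_D = 173.9 K

173.9


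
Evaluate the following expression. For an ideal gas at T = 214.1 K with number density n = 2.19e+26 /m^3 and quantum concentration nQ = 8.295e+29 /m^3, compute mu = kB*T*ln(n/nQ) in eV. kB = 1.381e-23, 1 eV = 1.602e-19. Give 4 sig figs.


Step 1: n/nQ = 2.19e+26/8.295e+29 = 0.000264
Step 2: ln(n/nQ) = -8.24
Step 3: mu = kB*T*ln(n/nQ) = 2.957e-21*-8.24 = -2.436e-20 J
Step 4: Convert to eV: -2.436e-20/1.602e-19 = -0.1521 eV

-0.1521


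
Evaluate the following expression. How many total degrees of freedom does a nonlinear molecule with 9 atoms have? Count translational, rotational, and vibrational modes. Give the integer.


Step 1: Translational DOF = 3
Step 2: Rotational DOF (nonlinear) = 3
Step 3: Vibrational DOF = 3*9 - 6 = 21
Step 4: Total = 3 + 3 + 21 = 27

27


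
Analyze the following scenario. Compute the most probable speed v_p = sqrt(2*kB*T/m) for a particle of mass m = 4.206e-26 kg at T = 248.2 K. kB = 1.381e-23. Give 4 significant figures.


Step 1: Numerator = 2*kB*T = 2*1.381e-23*248.2 = 6.855e-21
Step 2: Ratio = 6.855e-21 / 4.206e-26 = 1.63e+05
Step 3: v_p = sqrt(1.63e+05) = 403.7 m/s

403.7


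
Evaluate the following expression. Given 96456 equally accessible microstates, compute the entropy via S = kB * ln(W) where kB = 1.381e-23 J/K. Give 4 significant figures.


Step 1: ln(W) = ln(96456) = 11.48
Step 2: S = kB * ln(W) = 1.381e-23 * 11.48
Step 3: S = 1.585e-22 J/K

1.585e-22


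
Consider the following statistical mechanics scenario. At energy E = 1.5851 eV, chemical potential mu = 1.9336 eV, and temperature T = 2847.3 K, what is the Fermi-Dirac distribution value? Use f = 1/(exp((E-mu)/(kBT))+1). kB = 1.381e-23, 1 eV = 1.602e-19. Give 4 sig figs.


Step 1: (E - mu) = 1.5851 - 1.9336 = -0.3485 eV
Step 2: Convert: (E-mu)*eV = -5.583e-20 J
Step 3: x = (E-mu)*eV/(kB*T) = -1.42
Step 4: f = 1/(exp(-1.42)+1) = 0.8053

0.8053


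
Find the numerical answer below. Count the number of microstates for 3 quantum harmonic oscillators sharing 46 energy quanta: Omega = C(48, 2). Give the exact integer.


Step 1: Use binomial coefficient C(48, 2)
Step 2: Numerator = 48! / 46!
Step 3: Denominator = 2!
Step 4: Omega = 1128

1128


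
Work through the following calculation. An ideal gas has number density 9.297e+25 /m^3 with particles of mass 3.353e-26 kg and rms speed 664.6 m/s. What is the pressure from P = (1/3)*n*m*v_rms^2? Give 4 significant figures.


Step 1: v_rms^2 = 664.6^2 = 4.417e+05
Step 2: n*m = 9.297e+25*3.353e-26 = 3.117
Step 3: P = (1/3)*3.117*4.417e+05 = 4.59e+05 Pa

4.59e+05


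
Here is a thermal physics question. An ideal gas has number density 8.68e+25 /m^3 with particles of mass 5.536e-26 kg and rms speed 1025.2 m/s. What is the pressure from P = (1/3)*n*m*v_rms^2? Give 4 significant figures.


Step 1: v_rms^2 = 1025.2^2 = 1.051e+06
Step 2: n*m = 8.68e+25*5.536e-26 = 4.805
Step 3: P = (1/3)*4.805*1.051e+06 = 1.683e+06 Pa

1.683e+06


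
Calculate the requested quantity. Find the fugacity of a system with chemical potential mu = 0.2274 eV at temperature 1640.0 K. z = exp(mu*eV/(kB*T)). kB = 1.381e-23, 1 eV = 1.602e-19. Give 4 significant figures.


Step 1: Convert mu to Joules: 0.2274*1.602e-19 = 3.643e-20 J
Step 2: kB*T = 1.381e-23*1640.0 = 2.265e-20 J
Step 3: mu/(kB*T) = 1.608
Step 4: z = exp(1.608) = 4.995

4.995


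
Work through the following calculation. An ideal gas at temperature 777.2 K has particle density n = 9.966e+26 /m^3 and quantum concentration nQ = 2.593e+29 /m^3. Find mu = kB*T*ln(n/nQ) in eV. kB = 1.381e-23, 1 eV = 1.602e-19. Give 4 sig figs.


Step 1: n/nQ = 9.966e+26/2.593e+29 = 0.003843
Step 2: ln(n/nQ) = -5.561
Step 3: mu = kB*T*ln(n/nQ) = 1.073e-20*-5.561 = -5.969e-20 J
Step 4: Convert to eV: -5.969e-20/1.602e-19 = -0.3726 eV

-0.3726


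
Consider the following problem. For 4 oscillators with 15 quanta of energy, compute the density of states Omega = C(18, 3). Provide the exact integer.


Step 1: Use binomial coefficient C(18, 3)
Step 2: Numerator = 18! / 15!
Step 3: Denominator = 3!
Step 4: Omega = 816

816


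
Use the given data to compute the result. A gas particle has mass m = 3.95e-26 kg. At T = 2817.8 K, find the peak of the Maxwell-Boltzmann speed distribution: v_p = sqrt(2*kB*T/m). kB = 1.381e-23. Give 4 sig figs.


Step 1: Numerator = 2*kB*T = 2*1.381e-23*2817.8 = 7.783e-20
Step 2: Ratio = 7.783e-20 / 3.95e-26 = 1.97e+06
Step 3: v_p = sqrt(1.97e+06) = 1404 m/s

1404


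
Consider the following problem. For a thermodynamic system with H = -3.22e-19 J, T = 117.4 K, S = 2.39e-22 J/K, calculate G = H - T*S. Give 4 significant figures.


Step 1: T*S = 117.4 * 2.39e-22 = 2.806e-20 J
Step 2: G = H - T*S = -3.22e-19 - 2.806e-20
Step 3: G = -3.501e-19 J

-3.501e-19


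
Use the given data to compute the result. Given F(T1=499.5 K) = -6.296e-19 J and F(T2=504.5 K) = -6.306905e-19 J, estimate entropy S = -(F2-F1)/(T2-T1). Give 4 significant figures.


Step 1: dF = F2 - F1 = -6.306905e-19 - (-6.296e-19) = -1.0905e-21 J
Step 2: dT = T2 - T1 = 504.5 - 499.5 = 5 K
Step 3: S = -dF/dT = -(-1.0905e-21)/5 = 2.181e-22 J/K

2.181e-22
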